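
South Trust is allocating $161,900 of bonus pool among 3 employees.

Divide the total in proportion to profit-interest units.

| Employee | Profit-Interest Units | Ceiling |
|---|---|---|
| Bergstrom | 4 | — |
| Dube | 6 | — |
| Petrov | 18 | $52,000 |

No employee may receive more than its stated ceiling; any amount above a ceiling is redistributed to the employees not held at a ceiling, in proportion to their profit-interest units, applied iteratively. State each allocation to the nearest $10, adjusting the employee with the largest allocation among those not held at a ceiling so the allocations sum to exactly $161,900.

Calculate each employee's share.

Profit-interest units total: 28.
Pro-rata shares before constraints: Bergstrom 23,128.57; Dube 34,692.86; Petrov 104,078.57.
Held at cap: Petrov ($52,000); residual $109,900 reallocated over remaining profit-interest units 10.
Shares after redistribution: Bergstrom 43,960.00 → $43,960; Dube 65,940.00 → $65,940.

Bergstrom: $43,960; Dube: $65,940; Petrov: $52,000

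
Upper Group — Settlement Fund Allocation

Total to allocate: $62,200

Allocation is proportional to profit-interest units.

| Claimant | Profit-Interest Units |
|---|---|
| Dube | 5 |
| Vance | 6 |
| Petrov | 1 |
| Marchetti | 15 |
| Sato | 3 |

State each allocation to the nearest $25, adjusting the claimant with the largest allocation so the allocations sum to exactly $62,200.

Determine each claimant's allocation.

Dube: $10,375 · Vance: $12,450 · Petrov: $2,075 · Marchetti: $31,075 · Sato: $6,225

Profit-interest units total: 30.
Pro-rata amounts: Dube 5/30 × $62,200 = 10,366.67; Vance 6/30 × $62,200 = 12,440.00; Petrov 1/30 × $62,200 = 2,073.33; Marchetti 15/30 × $62,200 = 31,100.00; Sato 3/30 × $62,200 = 6,220.00.
At nearest $25: Dube $10,375; Vance $12,450; Petrov $2,075; Marchetti $31,100; Sato $6,225. Sum = $62,225.
Difference $62,200 − $62,225 = −$25 applied to largest allocation (Marchetti): Marchetti becomes $31,075.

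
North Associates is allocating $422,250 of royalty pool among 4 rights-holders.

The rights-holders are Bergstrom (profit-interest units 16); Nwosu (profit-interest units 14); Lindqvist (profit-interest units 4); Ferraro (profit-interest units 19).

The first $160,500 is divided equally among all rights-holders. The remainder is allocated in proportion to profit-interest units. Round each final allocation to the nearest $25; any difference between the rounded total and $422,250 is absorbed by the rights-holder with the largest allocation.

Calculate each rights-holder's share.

Bergstrom: $119,150; Nwosu: $109,275; Lindqvist: $59,875; Ferraro: $133,950

$160,500 shared equally gives $40,125 per rights-holder.
Remainder $261,750 by profit-interest units (total 53): Bergstrom 79,018.87 → $79,025; Nwosu 69,141.51 → $69,150; Lindqvist 19,754.72 → $19,750; Ferraro 93,834.91 → $93,825.
Totals: Bergstrom $40,125 + $79,025 = $119,150; Nwosu $40,125 + $69,150 = $109,275; Lindqvist $40,125 + $19,750 = $59,875; Ferraro $40,125 + $93,825 = $133,950.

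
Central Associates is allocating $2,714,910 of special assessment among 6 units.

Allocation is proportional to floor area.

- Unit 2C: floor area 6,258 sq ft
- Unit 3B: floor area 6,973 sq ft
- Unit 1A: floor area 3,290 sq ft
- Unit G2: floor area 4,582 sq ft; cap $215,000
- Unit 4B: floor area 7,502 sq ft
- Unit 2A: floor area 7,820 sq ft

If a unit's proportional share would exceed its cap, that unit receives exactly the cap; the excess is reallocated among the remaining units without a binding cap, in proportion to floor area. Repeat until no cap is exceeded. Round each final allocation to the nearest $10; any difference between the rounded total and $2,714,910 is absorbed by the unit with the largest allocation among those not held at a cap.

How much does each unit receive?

Unit 2C: $491,300; Unit 3B: $547,430; Unit 1A: $258,290; Unit G2: $215,000; Unit 4B: $588,960; Unit 2A: $613,930

Floor area total: 36,425.
Proportional shares (ignoring caps): Unit 2C 466,435.33; Unit 3B 519,727.31; Unit 1A 245,217.68; Unit G2 341,515.93; Unit 4B 559,155.93; Unit 2A 582,857.82.
Held at cap: Unit G2 ($215,000); remaining pool $2,499,910 reallocated over remaining floor area 31,843.
Shares after redistribution: Unit 2C 491,299.09 → $491,300; Unit 3B 547,431.85 → $547,430; Unit 1A 258,289.23 → $258,290; Unit 4B 588,962.25 → $588,960; Unit 2A 613,927.59 → $613,930.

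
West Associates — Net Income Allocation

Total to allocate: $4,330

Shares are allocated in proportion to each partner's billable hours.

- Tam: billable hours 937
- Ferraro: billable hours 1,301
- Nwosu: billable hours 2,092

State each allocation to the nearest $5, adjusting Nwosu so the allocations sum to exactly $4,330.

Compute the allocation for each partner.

Tam: $935; Ferraro: $1,300; Nwosu: $2,095

Billable hours total: 4,330.
Proportional shares: Tam 937/4,330 × $4,330 = 937.00; Ferraro 1,301/4,330 × $4,330 = 1,301.00; Nwosu 2,092/4,330 × $4,330 = 2,092.00.
After rounding ($5): Tam $935; Ferraro $1,300; Nwosu $2,090. Sum = $4,325.
Difference $4,330 − $4,325 = +$5 applied to Nwosu: Nwosu becomes $2,095.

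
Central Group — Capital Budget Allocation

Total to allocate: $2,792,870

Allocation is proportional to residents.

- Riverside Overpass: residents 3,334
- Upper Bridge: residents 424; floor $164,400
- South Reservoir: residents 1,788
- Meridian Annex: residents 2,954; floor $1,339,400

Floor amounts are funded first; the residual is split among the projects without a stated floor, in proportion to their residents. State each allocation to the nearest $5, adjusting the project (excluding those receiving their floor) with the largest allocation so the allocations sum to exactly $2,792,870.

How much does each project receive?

Guaranteed amounts: Upper Bridge $164,400; Meridian Annex $1,339,400. Balance $1,289,070.
Balance split over remaining residents 5,122: Riverside Overpass 839,078.36 → $839,080; South Reservoir 449,991.64 → $449,990.

Riverside Overpass: $839,080 | Upper Bridge: $164,400 | South Reservoir: $449,990 | Meridian Annex: $1,339,400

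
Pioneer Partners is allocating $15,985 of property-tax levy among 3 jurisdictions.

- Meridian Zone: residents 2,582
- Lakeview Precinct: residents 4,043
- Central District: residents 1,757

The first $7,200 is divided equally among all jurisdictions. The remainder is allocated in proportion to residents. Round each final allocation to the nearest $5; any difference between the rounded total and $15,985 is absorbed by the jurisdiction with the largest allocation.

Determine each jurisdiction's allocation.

Equal tier: $7,200 ÷ 3 = $2,400 apiece.
Remainder $8,785 by residents (total 8,382): Meridian Zone 2,706.14 → $2,705; Lakeview Precinct 4,237.38 → $4,235; Central District 1,841.48 → $1,840.
Rounding difference +$5 on remainder applied to Lakeview Precinct.
Totals: Meridian Zone $2,400 + $2,705 = $5,105; Lakeview Precinct $2,400 + $4,240 = $6,640; Central District $2,400 + $1,840 = $4,240.

Meridian Zone: $5,105; Lakeview Precinct: $6,640; Central District: $4,240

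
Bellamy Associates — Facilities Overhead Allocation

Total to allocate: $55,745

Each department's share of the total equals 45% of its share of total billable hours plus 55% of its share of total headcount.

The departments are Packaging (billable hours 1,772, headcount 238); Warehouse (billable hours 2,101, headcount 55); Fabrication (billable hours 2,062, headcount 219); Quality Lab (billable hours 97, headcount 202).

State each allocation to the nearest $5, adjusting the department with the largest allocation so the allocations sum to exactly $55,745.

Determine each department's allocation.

Totals — billable hours 6,032, headcount 714.
Composite weights (45% billable hours + 55% headcount): Packaging 0.3155; Warehouse 0.1991; Fabrication 0.3225; Quality Lab 0.1628.
Raw shares: Packaging 17,589.12; Warehouse 11,099.16; Fabrication 17,979.27; Quality Lab 9,077.44.
At nearest $5: Packaging $17,590; Warehouse $11,100; Fabrication $17,980; Quality Lab $9,075. Sum = $55,745.
Sum already equals the total — no adjustment.

Packaging: $17,590 · Warehouse: $11,100 · Fabrication: $17,980 · Quality Lab: $9,075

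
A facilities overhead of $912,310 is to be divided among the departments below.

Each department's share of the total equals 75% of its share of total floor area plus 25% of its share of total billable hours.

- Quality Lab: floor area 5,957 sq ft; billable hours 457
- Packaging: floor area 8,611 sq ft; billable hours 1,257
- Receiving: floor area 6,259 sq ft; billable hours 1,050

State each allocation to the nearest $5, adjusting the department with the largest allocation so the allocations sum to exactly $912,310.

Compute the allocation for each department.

Totals — floor area 20,827, billable hours 2,764.
Composite weights (75% floor area + 25% billable hours): Quality Lab 0.2559; Packaging 0.4238; Receiving 0.3204.
Unrounded shares: Quality Lab 233,416.55; Packaging 386,622.55; Receiving 292,270.89.
Rounded to nearest $5: Quality Lab $233,415; Packaging $386,625; Receiving $292,270. Sum = $912,310.
Sum already equals the total — no adjustment.

Quality Lab: $233,415 | Packaging: $386,625 | Receiving: $292,270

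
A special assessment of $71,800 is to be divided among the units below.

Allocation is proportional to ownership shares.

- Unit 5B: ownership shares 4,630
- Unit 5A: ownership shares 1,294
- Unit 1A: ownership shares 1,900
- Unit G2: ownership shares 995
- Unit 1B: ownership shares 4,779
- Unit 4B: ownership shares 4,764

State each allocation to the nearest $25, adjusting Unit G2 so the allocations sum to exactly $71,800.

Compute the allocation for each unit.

Unit 5B: $18,100 | Unit 5A: $5,050 | Unit 1A: $7,425 | Unit G2: $3,925 | Unit 1B: $18,675 | Unit 4B: $18,625

Total ownership shares = 18,362.
Pro-rata amounts: Unit 5B 4,630/18,362 × $71,800 = 18,104.45; Unit 5A 1,294/18,362 × $71,800 = 5,059.86; Unit 1A 1,900/18,362 × $71,800 = 7,429.47; Unit G2 995/18,362 × $71,800 = 3,890.70; Unit 1B 4,779/18,362 × $71,800 = 18,687.08; Unit 4B 4,764/18,362 × $71,800 = 18,628.43.
Rounded to nearest $25: Unit 5B $18,100; Unit 5A $5,050; Unit 1A $7,425; Unit G2 $3,900; Unit 1B $18,675; Unit 4B $18,625. Sum = $71,775.
Difference $71,800 − $71,775 = +$25 applied to Unit G2: Unit G2 becomes $3,925.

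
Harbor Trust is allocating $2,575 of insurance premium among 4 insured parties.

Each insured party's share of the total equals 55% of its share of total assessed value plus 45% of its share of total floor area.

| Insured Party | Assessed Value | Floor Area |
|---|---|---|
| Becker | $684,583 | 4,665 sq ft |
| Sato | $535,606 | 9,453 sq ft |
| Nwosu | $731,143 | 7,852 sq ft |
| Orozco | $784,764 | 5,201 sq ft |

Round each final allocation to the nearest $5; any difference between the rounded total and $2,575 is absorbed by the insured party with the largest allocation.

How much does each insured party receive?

Totals — assessed value 2,736,096, floor area 27,171.
Combined weights (55% assessed value + 45% floor area): Becker 0.2149; Sato 0.2642; Nwosu 0.2770; Orozco 0.2439.
Raw shares: Becker 553.30; Sato 680.38; Nwosu 713.31; Orozco 628.01.
Rounded to nearest $5: Becker $555; Sato $680; Nwosu $715; Orozco $630. Sum = $2,580.
Difference $2,575 − $2,580 = −$5 applied to largest allocation (Nwosu): Nwosu becomes $710.

Becker: $555 · Sato: $680 · Nwosu: $710 · Orozco: $630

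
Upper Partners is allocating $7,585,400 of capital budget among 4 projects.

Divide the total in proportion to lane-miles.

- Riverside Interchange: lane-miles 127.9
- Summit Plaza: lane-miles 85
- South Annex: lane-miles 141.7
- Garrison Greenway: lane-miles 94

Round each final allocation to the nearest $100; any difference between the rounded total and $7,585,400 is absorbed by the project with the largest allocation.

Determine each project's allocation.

Riverside Interchange: $2,162,700 · Summit Plaza: $1,437,300 · South Annex: $2,395,900 · Garrison Greenway: $1,589,500

Lane-miles total: 448.6.
Unrounded shares: Riverside Interchange 127.9/448.6 × $7,585,400 = 2,162,667.54; Summit Plaza 85/448.6 × $7,585,400 = 1,437,269.28; South Annex 141.7/448.6 × $7,585,400 = 2,396,012.44; Garrison Greenway 94/448.6 × $7,585,400 = 1,589,450.74.
At nearest $100: Riverside Interchange $2,162,700; Summit Plaza $1,437,300; South Annex $2,396,000; Garrison Greenway $1,589,500. Sum = $7,585,500.
Difference $7,585,400 − $7,585,500 = −$100 applied to largest allocation (South Annex): South Annex becomes $2,395,900.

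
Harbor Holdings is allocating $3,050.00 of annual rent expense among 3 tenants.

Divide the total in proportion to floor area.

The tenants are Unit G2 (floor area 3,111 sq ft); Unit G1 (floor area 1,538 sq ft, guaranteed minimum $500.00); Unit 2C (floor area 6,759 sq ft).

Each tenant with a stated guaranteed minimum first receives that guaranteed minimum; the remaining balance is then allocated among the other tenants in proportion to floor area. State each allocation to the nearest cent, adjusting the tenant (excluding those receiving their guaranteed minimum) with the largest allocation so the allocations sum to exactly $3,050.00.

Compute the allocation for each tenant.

Minimums first: Unit G1 $500.00. Remaining pool $2,550.00.
Remaining pool split over remaining floor area 9,870: Unit G2 803.7538 → $803.75; Unit 2C 1,746.2462 → $1,746.25.

Unit G2: $803.75 | Unit G1: $500.00 | Unit 2C: $1,746.25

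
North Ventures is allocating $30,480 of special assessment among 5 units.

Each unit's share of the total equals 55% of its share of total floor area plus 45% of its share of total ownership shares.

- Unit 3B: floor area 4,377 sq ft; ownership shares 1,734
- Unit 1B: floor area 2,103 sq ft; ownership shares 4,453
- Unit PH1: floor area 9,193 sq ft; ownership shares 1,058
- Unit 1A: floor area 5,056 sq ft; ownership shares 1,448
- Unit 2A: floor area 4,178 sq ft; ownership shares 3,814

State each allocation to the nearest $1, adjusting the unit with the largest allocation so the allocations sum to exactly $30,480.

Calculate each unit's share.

Floor area total 24,907; ownership shares total 12,507.
Composite weights (55% floor area + 45% ownership shares): Unit 3B 0.1590; Unit 1B 0.2067; Unit PH1 0.2411; Unit 1A 0.1637; Unit 2A 0.2295.
Pro-rata amounts: Unit 3B 4,847.62; Unit 1B 6,298.91; Unit PH1 7,347.75; Unit 1A 4,990.98; Unit 2A 6,994.74.
Rounded to nearest $1: Unit 3B $4,848; Unit 1B $6,299; Unit PH1 $7,348; Unit 1A $4,991; Unit 2A $6,995. Sum = $30,481.
Difference $30,480 − $30,481 = −$1 applied to largest allocation (Unit PH1): Unit PH1 becomes $7,347.

Unit 3B: $4,848; Unit 1B: $6,299; Unit PH1: $7,347; Unit 1A: $4,991; Unit 2A: $6,995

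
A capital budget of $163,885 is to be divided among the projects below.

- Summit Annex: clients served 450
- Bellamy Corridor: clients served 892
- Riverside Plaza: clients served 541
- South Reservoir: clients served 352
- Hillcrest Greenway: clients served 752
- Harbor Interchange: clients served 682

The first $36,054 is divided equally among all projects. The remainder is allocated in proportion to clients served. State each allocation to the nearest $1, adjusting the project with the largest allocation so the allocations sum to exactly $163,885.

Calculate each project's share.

Summit Annex: $21,687; Bellamy Corridor: $37,088; Riverside Plaza: $24,858; South Reservoir: $18,273; Hillcrest Greenway: $32,209; Harbor Interchange: $29,770

$36,054 shared equally gives $6,009 per project.
Remainder $127,831 by clients served (total 3,669): Summit Annex 15,678.37 → $15,678; Bellamy Corridor 31,078.02 → $31,078; Riverside Plaza 18,848.89 → $18,849; South Reservoir 12,263.97 → $12,264; Hillcrest Greenway 26,200.30 → $26,200; Harbor Interchange 23,761.45 → $23,761.
Rounding difference +$1 on remainder applied to Bellamy Corridor.
Totals: Summit Annex $6,009 + $15,678 = $21,687; Bellamy Corridor $6,009 + $31,079 = $37,088; Riverside Plaza $6,009 + $18,849 = $24,858; South Reservoir $6,009 + $12,264 = $18,273; Hillcrest Greenway $6,009 + $26,200 = $32,209; Harbor Interchange $6,009 + $23,761 = $29,770.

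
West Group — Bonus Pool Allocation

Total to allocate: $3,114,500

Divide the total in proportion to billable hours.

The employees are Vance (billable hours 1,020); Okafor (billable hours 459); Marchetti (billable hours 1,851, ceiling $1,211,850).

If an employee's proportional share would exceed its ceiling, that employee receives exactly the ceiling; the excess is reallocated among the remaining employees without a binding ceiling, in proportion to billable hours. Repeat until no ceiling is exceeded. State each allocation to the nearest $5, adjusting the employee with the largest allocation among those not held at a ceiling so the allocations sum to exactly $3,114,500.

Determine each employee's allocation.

Sum of billable hours: 3,330.
Unconstrained shares: Vance 953,990.99; Okafor 429,295.95; Marchetti 1,731,213.06.
Capped: Marchetti ($1,211,850); balance $1,902,650 reallocated over remaining billable hours 1,479.
Redistributed shares: Vance 1,312,172.41 → $1,312,170; Okafor 590,477.59 → $590,480.

Vance: $1,312,170; Okafor: $590,480; Marchetti: $1,211,850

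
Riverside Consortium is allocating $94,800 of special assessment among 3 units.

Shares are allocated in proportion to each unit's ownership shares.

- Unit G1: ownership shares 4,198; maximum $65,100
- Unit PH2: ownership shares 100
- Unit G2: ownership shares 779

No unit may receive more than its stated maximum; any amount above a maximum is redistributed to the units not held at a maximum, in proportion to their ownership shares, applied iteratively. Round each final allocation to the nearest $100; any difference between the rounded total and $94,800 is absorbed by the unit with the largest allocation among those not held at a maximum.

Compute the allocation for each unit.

Combined ownership shares = 5,077.
Unconstrained shares: Unit G1 78,386.92; Unit PH2 1,867.24; Unit G2 14,545.83.
Held at cap: Unit G1 ($65,100); balance $29,700 reallocated over remaining ownership shares 879.
Redistributed shares: Unit PH2 3,378.84 → $3,400; Unit G2 26,321.16 → $26,300.

Unit G1: $65,100 | Unit PH2: $3,400 | Unit G2: $26,300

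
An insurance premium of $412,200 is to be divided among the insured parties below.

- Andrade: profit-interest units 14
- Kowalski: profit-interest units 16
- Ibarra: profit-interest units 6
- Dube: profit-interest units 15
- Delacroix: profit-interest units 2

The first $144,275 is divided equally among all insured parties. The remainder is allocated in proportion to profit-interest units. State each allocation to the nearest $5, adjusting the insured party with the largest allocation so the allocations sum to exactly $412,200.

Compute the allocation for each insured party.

Andrade: $99,630 | Kowalski: $109,735 | Ibarra: $59,185 | Dube: $104,685 | Delacroix: $38,965

$144,275 shared equally gives $28,855 per insured party.
Remainder $267,925 by profit-interest units (total 53): Andrade 70,772.64 → $70,775; Kowalski 80,883.02 → $80,885; Ibarra 30,331.13 → $30,330; Dube 75,827.83 → $75,830; Delacroix 10,110.38 → $10,110.
Rounding difference −$5 on remainder applied to Kowalski.
Totals: Andrade $28,855 + $70,775 = $99,630; Kowalski $28,855 + $80,880 = $109,735; Ibarra $28,855 + $30,330 = $59,185; Dube $28,855 + $75,830 = $104,685; Delacroix $28,855 + $10,110 = $38,965.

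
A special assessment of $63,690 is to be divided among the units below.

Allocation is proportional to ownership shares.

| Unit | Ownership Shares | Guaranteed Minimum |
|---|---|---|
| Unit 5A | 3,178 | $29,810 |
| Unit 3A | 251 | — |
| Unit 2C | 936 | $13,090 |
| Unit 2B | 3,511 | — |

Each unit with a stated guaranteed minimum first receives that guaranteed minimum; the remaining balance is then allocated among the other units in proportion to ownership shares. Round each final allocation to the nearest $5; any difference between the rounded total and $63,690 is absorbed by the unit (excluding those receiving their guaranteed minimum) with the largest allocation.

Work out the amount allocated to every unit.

Minimums first: Unit 5A $29,810; Unit 2C $13,090. Balance $20,790.
Balance split over remaining ownership shares 3,762: Unit 3A 1,387.11 → $1,385; Unit 2B 19,402.89 → $19,405.

Unit 5A: $29,810 · Unit 3A: $1,385 · Unit 2C: $13,090 · Unit 2B: $19,405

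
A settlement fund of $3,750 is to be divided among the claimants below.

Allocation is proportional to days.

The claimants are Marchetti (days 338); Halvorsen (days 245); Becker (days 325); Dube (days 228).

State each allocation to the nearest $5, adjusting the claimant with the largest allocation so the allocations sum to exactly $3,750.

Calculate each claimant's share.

Marchetti: $1,110 · Halvorsen: $810 · Becker: $1,075 · Dube: $755

Sum of days: 1,136.
Pro-rata amounts: Marchetti 338/1,136 × $3,750 = 1,115.76; Halvorsen 245/1,136 × $3,750 = 808.76; Becker 325/1,136 × $3,750 = 1,072.84; Dube 228/1,136 × $3,750 = 752.64.
At nearest $5: Marchetti $1,115; Halvorsen $810; Becker $1,075; Dube $755. Sum = $3,755.
Difference $3,750 − $3,755 = −$5 applied to largest allocation (Marchetti): Marchetti becomes $1,110.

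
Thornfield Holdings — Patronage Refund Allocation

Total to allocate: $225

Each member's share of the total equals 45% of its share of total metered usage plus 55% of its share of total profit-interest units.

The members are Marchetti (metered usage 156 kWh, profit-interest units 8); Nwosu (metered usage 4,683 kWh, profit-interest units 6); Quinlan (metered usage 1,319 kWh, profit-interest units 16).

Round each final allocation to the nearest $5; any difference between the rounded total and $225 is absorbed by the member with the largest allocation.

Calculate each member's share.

Marchetti: $35 · Nwosu: $100 · Quinlan: $90

Metered usage total 6,158; profit-interest units total 30.
Blended shares (45% metered usage + 55% profit-interest units): Marchetti 0.1581; Nwosu 0.4522; Quinlan 0.3897.
Proportional shares: Marchetti 35.56; Nwosu 101.75; Quinlan 87.69.
At nearest $5: Marchetti $35; Nwosu $100; Quinlan $90. Sum = $225.
No rounding difference to absorb.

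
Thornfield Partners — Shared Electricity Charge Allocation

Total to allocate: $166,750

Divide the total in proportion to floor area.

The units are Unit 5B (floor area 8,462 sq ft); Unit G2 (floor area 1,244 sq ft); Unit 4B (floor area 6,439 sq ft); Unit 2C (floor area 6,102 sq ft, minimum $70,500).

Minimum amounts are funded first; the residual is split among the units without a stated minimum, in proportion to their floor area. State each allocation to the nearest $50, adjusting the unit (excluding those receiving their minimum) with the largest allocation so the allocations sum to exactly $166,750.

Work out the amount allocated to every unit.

Unit 5B: $50,450; Unit G2: $7,400; Unit 4B: $38,400; Unit 2C: $70,500

Guaranteed amounts: Unit 2C $70,500. Balance $96,250.
Balance split over remaining floor area 16,145: Unit 5B 50,447.04 → $50,450; Unit G2 7,416.23 → $7,400; Unit 4B 38,386.73 → $38,400.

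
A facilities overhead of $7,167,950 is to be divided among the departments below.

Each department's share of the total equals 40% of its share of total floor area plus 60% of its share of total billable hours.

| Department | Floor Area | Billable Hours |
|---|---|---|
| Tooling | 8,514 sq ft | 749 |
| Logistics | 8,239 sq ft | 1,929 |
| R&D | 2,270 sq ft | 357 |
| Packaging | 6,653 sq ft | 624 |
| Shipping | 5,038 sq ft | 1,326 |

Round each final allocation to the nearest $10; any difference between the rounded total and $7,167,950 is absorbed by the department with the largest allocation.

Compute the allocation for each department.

Tooling: $1,440,980; Logistics: $2,433,350; R&D: $519,910; Packaging: $1,159,410; Shipping: $1,614,300

Totals — floor area 30,714, billable hours 4,985.
Composite weights (40% floor area + 60% billable hours): Tooling 0.2010; Logistics 0.3395; R&D 0.0725; Packaging 0.1617; Shipping 0.2252.
Raw shares: Tooling 1,440,983.62; Logistics 2,433,347.94; R&D 519,905.55; Packaging 1,159,414.79; Shipping 1,614,298.10.
After rounding ($10): Tooling $1,440,980; Logistics $2,433,350; R&D $519,910; Packaging $1,159,410; Shipping $1,614,300. Sum = $7,167,950.
Rounded total matches; no reconciliation needed.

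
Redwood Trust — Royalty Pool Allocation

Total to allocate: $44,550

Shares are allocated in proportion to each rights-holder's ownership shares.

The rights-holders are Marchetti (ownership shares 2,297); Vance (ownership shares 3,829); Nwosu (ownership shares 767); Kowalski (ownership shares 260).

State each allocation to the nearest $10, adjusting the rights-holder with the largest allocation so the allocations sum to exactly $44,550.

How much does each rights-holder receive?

Total ownership shares = 7,153.
Proportional shares: Marchetti 2,297/7,153 × $44,550 = 14,306.07; Vance 3,829/7,153 × $44,550 = 23,847.61; Nwosu 767/7,153 × $44,550 = 4,777.00; Kowalski 260/7,153 × $44,550 = 1,619.32.
At nearest $10: Marchetti $14,310; Vance $23,850; Nwosu $4,780; Kowalski $1,620. Sum = $44,560.
Difference $44,550 − $44,560 = −$10 applied to largest allocation (Vance): Vance becomes $23,840.

Marchetti: $14,310 · Vance: $23,840 · Nwosu: $4,780 · Kowalski: $1,620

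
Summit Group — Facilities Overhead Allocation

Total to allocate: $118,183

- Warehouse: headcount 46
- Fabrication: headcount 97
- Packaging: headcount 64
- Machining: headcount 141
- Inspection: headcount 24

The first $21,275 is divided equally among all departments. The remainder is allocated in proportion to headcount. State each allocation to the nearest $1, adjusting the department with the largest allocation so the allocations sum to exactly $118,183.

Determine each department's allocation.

Warehouse: $16,238; Fabrication: $29,524; Packaging: $20,927; Machining: $40,987; Inspection: $10,507

Equal tier: $21,275 ÷ 5 = $4,255 apiece.
Remainder $96,908 by headcount (total 372): Warehouse 11,983.25 → $11,983; Fabrication 25,269.02 → $25,269; Packaging 16,672.34 → $16,672; Machining 36,731.26 → $36,731; Inspection 6,252.13 → $6,252.
Rounding difference +$1 on remainder applied to Machining.
Totals: Warehouse $4,255 + $11,983 = $16,238; Fabrication $4,255 + $25,269 = $29,524; Packaging $4,255 + $16,672 = $20,927; Machining $4,255 + $36,732 = $40,987; Inspection $4,255 + $6,252 = $10,507.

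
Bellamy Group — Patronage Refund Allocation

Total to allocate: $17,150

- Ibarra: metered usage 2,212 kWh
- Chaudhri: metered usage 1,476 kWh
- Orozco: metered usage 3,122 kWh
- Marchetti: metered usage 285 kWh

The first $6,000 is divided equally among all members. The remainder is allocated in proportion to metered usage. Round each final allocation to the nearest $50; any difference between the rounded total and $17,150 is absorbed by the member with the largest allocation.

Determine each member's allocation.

Equal tier: $6,000 ÷ 4 = $1,500 apiece.
Remainder $11,150 by metered usage (total 7,095): Ibarra 3,476.22 → $3,500; Chaudhri 2,319.58 → $2,300; Orozco 4,906.31 → $4,900; Marchetti 447.89 → $450.
Totals: Ibarra $1,500 + $3,500 = $5,000; Chaudhri $1,500 + $2,300 = $3,800; Orozco $1,500 + $4,900 = $6,400; Marchetti $1,500 + $450 = $1,950.

Ibarra: $5,000 · Chaudhri: $3,800 · Orozco: $6,400 · Marchetti: $1,950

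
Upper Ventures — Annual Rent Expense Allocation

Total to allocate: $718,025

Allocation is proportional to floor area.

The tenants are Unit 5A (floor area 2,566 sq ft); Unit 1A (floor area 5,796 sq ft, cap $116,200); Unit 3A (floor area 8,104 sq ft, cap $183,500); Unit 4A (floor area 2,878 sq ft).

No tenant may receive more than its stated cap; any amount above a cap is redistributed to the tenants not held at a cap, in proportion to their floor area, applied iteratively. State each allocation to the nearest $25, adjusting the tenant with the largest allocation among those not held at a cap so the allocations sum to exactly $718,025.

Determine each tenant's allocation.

Combined floor area = 19,344.
Unconstrained shares: Unit 5A 95,246.70; Unit 1A 215,140.25; Unit 3A 300,810.31; Unit 4A 106,827.75.
Held at cap: Unit 1A ($116,200), Unit 3A ($183,500); remaining pool $418,325 reallocated over remaining floor area 5,444.
Redistributed shares: Unit 5A 197,175.23 → $197,175; Unit 4A 221,149.77 → $221,150.

Unit 5A: $197,175; Unit 1A: $116,200; Unit 3A: $183,500; Unit 4A: $221,150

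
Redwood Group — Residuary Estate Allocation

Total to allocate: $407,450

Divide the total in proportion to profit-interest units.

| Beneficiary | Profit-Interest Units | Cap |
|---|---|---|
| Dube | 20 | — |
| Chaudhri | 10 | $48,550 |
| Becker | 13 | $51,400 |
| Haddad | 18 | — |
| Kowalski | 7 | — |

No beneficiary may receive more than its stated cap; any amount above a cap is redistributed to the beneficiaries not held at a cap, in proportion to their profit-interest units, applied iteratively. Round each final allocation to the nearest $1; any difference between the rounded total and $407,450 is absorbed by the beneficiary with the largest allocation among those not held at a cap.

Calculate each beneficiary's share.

Dube: $136,667 | Chaudhri: $48,550 | Becker: $51,400 | Haddad: $123,000 | Kowalski: $47,833

Total profit-interest units = 68.
Unconstrained shares: Dube 119,838.24; Chaudhri 59,919.12; Becker 77,894.85; Haddad 107,854.41; Kowalski 41,943.38.
Cap binds for Chaudhri ($48,550), Becker ($51,400); balance $307,500 reallocated over remaining profit-interest units 45.
Shares after redistribution: Dube 136,666.67 → $136,667; Haddad 123,000.00 → $123,000; Kowalski 47,833.33 → $47,833.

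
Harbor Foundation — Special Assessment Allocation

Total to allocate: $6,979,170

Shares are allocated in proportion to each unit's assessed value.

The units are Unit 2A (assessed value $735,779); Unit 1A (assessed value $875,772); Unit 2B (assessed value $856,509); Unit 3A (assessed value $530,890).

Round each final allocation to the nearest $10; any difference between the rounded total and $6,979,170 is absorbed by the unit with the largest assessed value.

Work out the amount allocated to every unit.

Sum of assessed value: 735,779 + 875,772 + 856,509 + 530,890 = 2,998,950.
Raw shares: Unit 2A 1,712,308.22; Unit 1A 2,038,100.56; Unit 2B 1,993,271.62; Unit 3A 1,235,489.61.
After rounding ($10): Unit 2A $1,712,310; Unit 1A $2,038,100; Unit 2B $1,993,270; Unit 3A $1,235,490. Sum = $6,979,170.
No rounding difference to absorb.

Unit 2A: $1,712,310 · Unit 1A: $2,038,100 · Unit 2B: $1,993,270 · Unit 3A: $1,235,490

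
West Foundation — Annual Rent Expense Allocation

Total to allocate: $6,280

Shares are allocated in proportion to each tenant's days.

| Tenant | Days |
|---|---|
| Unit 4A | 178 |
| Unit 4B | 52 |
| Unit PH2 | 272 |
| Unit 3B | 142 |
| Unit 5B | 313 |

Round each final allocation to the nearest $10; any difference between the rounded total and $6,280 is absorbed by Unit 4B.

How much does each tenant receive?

Unit 4A: $1,170 | Unit 4B: $350 | Unit PH2: $1,780 | Unit 3B: $930 | Unit 5B: $2,050

Days total: 957.
Raw shares: Unit 4A 178/957 × $6,280 = 1,168.07; Unit 4B 52/957 × $6,280 = 341.23; Unit PH2 272/957 × $6,280 = 1,784.91; Unit 3B 142/957 × $6,280 = 931.83; Unit 5B 313/957 × $6,280 = 2,053.96.
After rounding ($10): Unit 4A $1,170; Unit 4B $340; Unit PH2 $1,780; Unit 3B $930; Unit 5B $2,050. Sum = $6,270.
Difference $6,280 − $6,270 = +$10 applied to Unit 4B: Unit 4B becomes $350.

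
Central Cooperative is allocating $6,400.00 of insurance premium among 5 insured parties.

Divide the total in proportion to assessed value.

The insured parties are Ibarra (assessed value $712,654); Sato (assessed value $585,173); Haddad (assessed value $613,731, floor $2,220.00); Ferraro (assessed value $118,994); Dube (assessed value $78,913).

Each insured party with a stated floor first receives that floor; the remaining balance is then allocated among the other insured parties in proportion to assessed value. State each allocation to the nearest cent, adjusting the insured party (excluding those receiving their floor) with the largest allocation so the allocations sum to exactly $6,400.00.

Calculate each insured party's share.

Ibarra: $1,991.60 | Sato: $1,635.33 | Haddad: $2,220.00 | Ferraro: $332.54 | Dube: $220.53

Guaranteed amounts: Haddad $2,220.00. Residual $4,180.00.
Residual split over remaining assessed value 1,495,734: Ibarra 1,991.5932 → $1,991.59; Sato 1,635.3330 → $1,635.33; Ferraro 332.5424 → $332.54; Dube 220.5314 → $220.53.
Rounding difference +$0.01 applied to Ibarra → $1,991.60.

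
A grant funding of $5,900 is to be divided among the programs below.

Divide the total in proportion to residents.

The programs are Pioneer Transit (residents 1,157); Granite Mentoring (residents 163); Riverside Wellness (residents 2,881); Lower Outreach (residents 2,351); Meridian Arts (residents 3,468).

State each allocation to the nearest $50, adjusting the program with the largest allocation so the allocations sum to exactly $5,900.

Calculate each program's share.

Combined residents = 10,020.
Proportional shares: Pioneer Transit 1,157/10,020 × $5,900 = 681.27; Granite Mentoring 163/10,020 × $5,900 = 95.98; Riverside Wellness 2,881/10,020 × $5,900 = 1,696.40; Lower Outreach 2,351/10,020 × $5,900 = 1,384.32; Meridian Arts 3,468/10,020 × $5,900 = 2,042.04.
At nearest $50: Pioneer Transit $700; Granite Mentoring $100; Riverside Wellness $1,700; Lower Outreach $1,400; Meridian Arts $2,050. Sum = $5,950.
Difference $5,900 − $5,950 = −$50 applied to largest allocation (Meridian Arts): Meridian Arts becomes $2,000.

Pioneer Transit: $700; Granite Mentoring: $100; Riverside Wellness: $1,700; Lower Outreach: $1,400; Meridian Arts: $2,000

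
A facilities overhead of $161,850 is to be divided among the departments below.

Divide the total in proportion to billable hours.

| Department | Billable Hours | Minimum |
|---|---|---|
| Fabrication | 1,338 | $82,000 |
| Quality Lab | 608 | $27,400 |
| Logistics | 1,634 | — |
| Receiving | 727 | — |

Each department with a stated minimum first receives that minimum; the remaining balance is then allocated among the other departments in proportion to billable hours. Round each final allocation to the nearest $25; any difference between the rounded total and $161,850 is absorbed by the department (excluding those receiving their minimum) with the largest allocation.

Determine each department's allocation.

Fabrication: $82,000; Quality Lab: $27,400; Logistics: $36,300; Receiving: $16,150

Fund the minimums — Fabrication $82,000; Quality Lab $27,400. Residual $52,450.
Residual split over remaining billable hours 2,361: Logistics 36,299.58 → $36,300; Receiving 16,150.42 → $16,150.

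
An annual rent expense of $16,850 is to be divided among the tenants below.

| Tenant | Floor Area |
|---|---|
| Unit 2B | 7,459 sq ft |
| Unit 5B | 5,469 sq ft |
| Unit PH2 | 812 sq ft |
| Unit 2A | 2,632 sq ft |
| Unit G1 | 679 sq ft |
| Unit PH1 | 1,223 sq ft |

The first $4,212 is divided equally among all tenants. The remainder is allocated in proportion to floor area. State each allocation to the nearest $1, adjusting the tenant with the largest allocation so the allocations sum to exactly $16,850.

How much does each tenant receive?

Unit 2B: $5,860 · Unit 5B: $4,484 · Unit PH2: $1,264 · Unit 2A: $2,522 · Unit G1: $1,172 · Unit PH1: $1,548

$4,212 shared equally gives $702 per tenant.
Remainder $12,638 by floor area (total 18,274): Unit 2B 5,158.52 → $5,159; Unit 5B 3,782.27 → $3,782; Unit PH2 561.57 → $562; Unit 2A 1,820.25 → $1,820; Unit G1 469.59 → $470; Unit PH1 845.81 → $846.
Rounding difference −$1 on remainder applied to Unit 2B.
Totals: Unit 2B $702 + $5,158 = $5,860; Unit 5B $702 + $3,782 = $4,484; Unit PH2 $702 + $562 = $1,264; Unit 2A $702 + $1,820 = $2,522; Unit G1 $702 + $470 = $1,172; Unit PH1 $702 + $846 = $1,548.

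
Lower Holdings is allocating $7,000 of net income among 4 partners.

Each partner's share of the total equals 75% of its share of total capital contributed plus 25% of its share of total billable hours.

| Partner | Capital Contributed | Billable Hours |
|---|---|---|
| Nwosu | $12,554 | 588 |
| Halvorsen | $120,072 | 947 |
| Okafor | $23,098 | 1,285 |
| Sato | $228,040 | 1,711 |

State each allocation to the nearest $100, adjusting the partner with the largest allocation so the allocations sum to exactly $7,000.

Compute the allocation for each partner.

Nwosu: $400 | Halvorsen: $2,000 | Okafor: $800 | Sato: $3,800

Totals — capital contributed 383,764, billable hours 4,531.
Composite weights (75% capital contributed + 25% billable hours): Nwosu 0.0570; Halvorsen 0.2869; Okafor 0.1160; Sato 0.5401.
Proportional shares: Nwosu 398.84; Halvorsen 2,008.38; Okafor 812.29; Sato 3,780.49.
After rounding ($100): Nwosu $400; Halvorsen $2,000; Okafor $800; Sato $3,800. Sum = $7,000.
Rounded total matches; no reconciliation needed.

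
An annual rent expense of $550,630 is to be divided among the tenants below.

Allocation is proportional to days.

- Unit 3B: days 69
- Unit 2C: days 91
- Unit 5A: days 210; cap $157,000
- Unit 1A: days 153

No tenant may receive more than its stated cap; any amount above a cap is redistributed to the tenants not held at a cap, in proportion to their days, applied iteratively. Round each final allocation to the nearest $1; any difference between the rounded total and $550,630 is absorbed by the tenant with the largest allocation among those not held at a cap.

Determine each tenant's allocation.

Unit 3B: $86,775; Unit 2C: $114,442; Unit 5A: $157,000; Unit 1A: $192,413

Sum of days: 523.
Unconstrained shares: Unit 3B 72,645.26; Unit 2C 95,807.51; Unit 5A 221,094.26; Unit 1A 161,082.96.
Capped: Unit 5A ($157,000); balance $393,630 reallocated over remaining days 313.
Redistributed shares: Unit 3B 86,774.66 → $86,775; Unit 2C 114,441.95 → $114,442; Unit 1A 192,413.39 → $192,413.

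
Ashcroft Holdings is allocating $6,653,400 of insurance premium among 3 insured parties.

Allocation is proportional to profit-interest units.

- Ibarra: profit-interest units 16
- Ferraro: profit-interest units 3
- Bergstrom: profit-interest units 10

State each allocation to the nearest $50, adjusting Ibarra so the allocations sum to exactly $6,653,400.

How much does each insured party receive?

Total profit-interest units = 29.
Raw shares: Ibarra 16/29 × $6,653,400 = 3,670,841.38; Ferraro 3/29 × $6,653,400 = 688,282.76; Bergstrom 10/29 × $6,653,400 = 2,294,275.86.
At nearest $50: Ibarra $3,670,850; Ferraro $688,300; Bergstrom $2,294,300. Sum = $6,653,450.
Difference $6,653,400 − $6,653,450 = −$50 applied to Ibarra: Ibarra becomes $3,670,800.

Ibarra: $3,670,800; Ferraro: $688,300; Bergstrom: $2,294,300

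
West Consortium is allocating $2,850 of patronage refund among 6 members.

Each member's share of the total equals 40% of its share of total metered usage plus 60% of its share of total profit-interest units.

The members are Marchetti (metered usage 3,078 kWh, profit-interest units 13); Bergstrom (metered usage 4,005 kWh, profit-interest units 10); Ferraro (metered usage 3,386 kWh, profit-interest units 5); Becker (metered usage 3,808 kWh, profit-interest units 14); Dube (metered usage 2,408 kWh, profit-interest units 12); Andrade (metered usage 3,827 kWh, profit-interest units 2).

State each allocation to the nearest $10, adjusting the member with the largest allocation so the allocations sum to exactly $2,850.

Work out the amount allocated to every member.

Marchetti: $570; Bergstrom: $530; Ferraro: $340; Becker: $640; Dube: $500; Andrade: $270

Totals — metered usage 20,512, profit-interest units 56.
Composite weights (40% metered usage + 60% profit-interest units): Marchetti 0.1993; Bergstrom 0.1852; Ferraro 0.1196; Becker 0.2243; Dube 0.1755; Andrade 0.0961.
Raw shares: Marchetti 568.03; Bergstrom 527.94; Ferraro 340.86; Becker 639.14; Dube 500.26; Andrade 273.77.
Rounded to nearest $10: Marchetti $570; Bergstrom $530; Ferraro $340; Becker $640; Dube $500; Andrade $270. Sum = $2,850.
Sum already equals the total — no adjustment.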